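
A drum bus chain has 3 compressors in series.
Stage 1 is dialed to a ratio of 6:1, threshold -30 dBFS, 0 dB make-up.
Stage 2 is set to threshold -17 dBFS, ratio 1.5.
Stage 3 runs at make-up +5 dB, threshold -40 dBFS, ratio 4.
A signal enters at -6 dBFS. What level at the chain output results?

Stage 1: 24 dB above -30 dBFS, reduced 6:1 to 4 dB above → -26 dBFS.
Stage 2: below threshold (-26 ≤ -17); passes unchanged; output -26 dBFS.
Stage 3: -26 dBFS is 14 dB over -40 dBFS; at 4:1 that becomes 3.5 dB over, giving -36.5 dBFS; +5 dB make-up → -31.5 dBFS.

-31.5 dBFS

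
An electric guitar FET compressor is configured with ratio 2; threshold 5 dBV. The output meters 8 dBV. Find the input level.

11 dBV

That's 3 dB above the 5 dBV threshold.
Input overshoot = R × output overshoot = 6 dB → input = 5 + 6 = 11 dBV.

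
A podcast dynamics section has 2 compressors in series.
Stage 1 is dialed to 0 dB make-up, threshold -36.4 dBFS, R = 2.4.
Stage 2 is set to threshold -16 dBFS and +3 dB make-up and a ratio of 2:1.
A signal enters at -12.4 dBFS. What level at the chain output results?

Stage 1: overshoot 24 dB → 24/2.4 = 10 dB → -26.4 dBFS.
Stage 2: below threshold (-26.4 ≤ -16); passes unchanged; make-up brings it to -23.4 dBFS.

-23.4 dBFS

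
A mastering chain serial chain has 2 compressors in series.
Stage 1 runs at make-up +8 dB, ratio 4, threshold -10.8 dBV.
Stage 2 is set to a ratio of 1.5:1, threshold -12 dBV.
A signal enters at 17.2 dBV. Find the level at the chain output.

Stage 1: overshoot 28 dB → 28/4 = 7 dB → -3.8 dBV; +8 dB make-up → 4.2 dBV.
Stage 2: 4.2 dBV is 16.2 dB over -12 dBV; at 1.5:1 that becomes 10.8 dB over, giving -1.2 dBV.

-1.2 dBV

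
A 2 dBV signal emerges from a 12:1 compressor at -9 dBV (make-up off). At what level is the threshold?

Let T be the threshold. Output overshoot = (input overshoot)/R, so -9 − T = (2 − T)/12.
12·(-9 − T) = 2 − T → 11·T = -108 − 2 = -110.
T = -110/11 = -10 dBV.

-10 dBV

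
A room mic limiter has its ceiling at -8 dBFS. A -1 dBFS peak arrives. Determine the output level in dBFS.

-8 dBFS

At ∞:1, everything above -8 dBFS is held at the ceiling.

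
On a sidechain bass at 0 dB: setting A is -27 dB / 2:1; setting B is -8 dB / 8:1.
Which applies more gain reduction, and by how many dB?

A, by 6.5 dB

A: overshoot 27 dB → output overshoot 13.5 dB → GR 13.5 dB.
B: overshoot 8 dB → output overshoot 1 dB → GR 7 dB.
A applies 6.5 dB more gain reduction.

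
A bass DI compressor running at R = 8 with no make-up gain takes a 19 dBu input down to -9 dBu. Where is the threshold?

Gain reduction = 19 − (-9) = 28 dB; output overshoot = GR / (R − 1) = 28 / 7 = 4 dB.
Threshold = output − output overshoot = -9 − 4 = -13 dBu.

-13 dBu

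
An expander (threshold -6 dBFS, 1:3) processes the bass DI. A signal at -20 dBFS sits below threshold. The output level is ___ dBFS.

The input is 14 dB below the -6 dBFS threshold.
A 1:3 expander multiplies undershoot by 3: 14 × 3 = 42 dB below threshold.
Output = -6 − 42 = -48 dBFS.

-48 dBFS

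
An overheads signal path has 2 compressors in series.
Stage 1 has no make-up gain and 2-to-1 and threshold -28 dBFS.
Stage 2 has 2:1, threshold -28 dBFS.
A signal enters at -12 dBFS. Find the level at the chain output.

Stage 1: -12 dBFS is 16 dB over -28 dBFS; at 2:1 that becomes 8 dB over, giving -20 dBFS.
Stage 2: 8 dB above -28 dBFS, reduced 2:1 to 4 dB above → -24 dBFS.

-24 dBFS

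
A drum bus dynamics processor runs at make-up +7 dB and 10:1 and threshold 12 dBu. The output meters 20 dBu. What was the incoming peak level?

22 dBu

Before make-up, the level was 20 − 7 = 13 dBu.
That's 1 dB above the 12 dBu threshold.
Undo the ratio: input overshoot = 1 × 10 = 10 dB, giving input = 22 dBu.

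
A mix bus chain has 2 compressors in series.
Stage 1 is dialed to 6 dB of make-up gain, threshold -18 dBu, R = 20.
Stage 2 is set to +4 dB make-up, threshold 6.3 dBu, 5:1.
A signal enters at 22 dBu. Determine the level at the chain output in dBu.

Stage 1: 22 dBu is 40 dB over -18 dBu; at 20:1 that becomes 2 dB over, giving -16 dBu; +6 dB make-up → -10 dBu.
Stage 2: -10 dBu ≤ 6.3 dBu, so stage 2 doesn't engage; make-up brings it to -6 dBu.

-6 dBu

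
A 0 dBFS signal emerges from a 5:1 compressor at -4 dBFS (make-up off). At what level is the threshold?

Let T be the threshold. Output overshoot = (input overshoot)/R, so -4 − T = (0 − T)/5.
5·(-4 − T) = 0 − T → 4·T = -20 − 0 = -20.
T = -20/4 = -5 dBFS.

-5 dBFS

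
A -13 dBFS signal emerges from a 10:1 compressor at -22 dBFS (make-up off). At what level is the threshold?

-23 dBFS

Gain reduction = -13 − (-22) = 9 dB; output overshoot = GR / (R − 1) = 9 / 9 = 1 dB.
Threshold = output − output overshoot = -22 − 1 = -23 dBFS.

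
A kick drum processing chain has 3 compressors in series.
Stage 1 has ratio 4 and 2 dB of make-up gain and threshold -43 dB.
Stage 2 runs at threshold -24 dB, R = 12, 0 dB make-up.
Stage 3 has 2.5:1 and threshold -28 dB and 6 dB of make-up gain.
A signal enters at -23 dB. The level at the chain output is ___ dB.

-30 dB

Stage 1: overshoot 20 dB → 20/4 = 5 dB → -38 dB; +2 dB make-up → -36 dB.
Stage 2: -36 dB ≤ -24 dB, so stage 2 doesn't engage; output -36 dB.
Stage 3: below threshold (-36 ≤ -28); passes unchanged; make-up brings it to -30 dB.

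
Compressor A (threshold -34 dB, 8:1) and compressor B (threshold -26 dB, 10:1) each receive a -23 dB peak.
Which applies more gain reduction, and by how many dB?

A: 11 dB over, compressed to 1.375 dB over, so 9.625 dB of GR.
B: 3 dB over, compressed to 0.3 dB over, so 2.7 dB of GR.
A applies 6.925 dB more gain reduction.

A, by 6.925 dB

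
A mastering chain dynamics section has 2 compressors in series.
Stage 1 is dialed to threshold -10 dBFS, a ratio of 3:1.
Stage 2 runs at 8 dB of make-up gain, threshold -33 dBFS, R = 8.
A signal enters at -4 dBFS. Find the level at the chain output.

Stage 1: 6 dB above -10 dBFS, reduced 3:1 to 2 dB above → -8 dBFS.
Stage 2: -8 dBFS is 25 dB over -33 dBFS; at 8:1 that becomes 3.125 dB over, giving -29.875 dBFS; +8 dB make-up → -21.875 dBFS.

-21.875 dBFS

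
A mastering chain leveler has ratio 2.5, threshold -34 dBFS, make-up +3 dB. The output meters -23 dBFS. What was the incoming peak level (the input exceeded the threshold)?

Remove make-up: -23 − 3 = -26 dBFS.
That's 8 dB above the -34 dBFS threshold.
Before 2.5:1 compression the overshoot was 8 × 2.5 = 20 dB, so input = -34 + 20 = -14 dBFS.

-14 dBFS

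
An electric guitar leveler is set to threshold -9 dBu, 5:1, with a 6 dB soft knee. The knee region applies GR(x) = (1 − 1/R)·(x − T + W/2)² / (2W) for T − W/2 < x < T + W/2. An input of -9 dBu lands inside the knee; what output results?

x − T + W/2 = -9 − (-9) + 3 = 3.
GR = (1 − 1/5) × 3² / 12 = 0.8 × 9 / 12 = 0.6 dB.
Output = -9 − 0.6 = -9.6 dBu.

-9.6 dBu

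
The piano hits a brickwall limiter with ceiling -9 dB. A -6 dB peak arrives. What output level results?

-9 dB

The limiter clamps the peak to its -9 dB ceiling.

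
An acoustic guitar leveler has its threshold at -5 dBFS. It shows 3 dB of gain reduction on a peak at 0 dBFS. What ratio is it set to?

2.5:1

Input overshoot = 0 − (-5) = 5 dB.
Output overshoot = 5 − 3 = 2 dB.
Ratio = input overshoot / output overshoot = 5 / 2 = 2.5.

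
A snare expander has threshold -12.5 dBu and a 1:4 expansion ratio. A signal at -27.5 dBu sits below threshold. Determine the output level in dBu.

Below threshold, a 1:4 expander applies gain = (4−1)×(T − x) of attenuation.
(4−1) × 15 = 45 dB, so output = -27.5 − 45 = -72.5 dBu.

-72.5 dBu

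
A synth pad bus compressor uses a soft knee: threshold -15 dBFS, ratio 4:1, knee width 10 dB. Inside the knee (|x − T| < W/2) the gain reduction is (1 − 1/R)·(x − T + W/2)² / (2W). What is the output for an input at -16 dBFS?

x − T + W/2 = -16 − (-15) + 5 = 4.
GR = (1 − 1/4) × 4² / 20 = 0.75 × 16 / 20 = 0.6 dB.
Output = -16 − 0.6 = -16.6 dBFS.

-16.6 dBFS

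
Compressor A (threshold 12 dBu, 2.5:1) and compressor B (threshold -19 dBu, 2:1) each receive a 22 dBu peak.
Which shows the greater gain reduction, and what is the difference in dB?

B, by 14.5 dB

A: overshoot 10 dB → output overshoot 4 dB → GR 6 dB.
B: overshoot 41 dB → output overshoot 20.5 dB → GR 20.5 dB.
B applies 14.5 dB more gain reduction.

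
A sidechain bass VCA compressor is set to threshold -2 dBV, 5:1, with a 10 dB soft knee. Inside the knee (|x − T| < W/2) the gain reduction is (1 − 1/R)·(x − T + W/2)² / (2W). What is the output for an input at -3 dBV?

-3.64 dBV

x − T + W/2 = -3 − (-2) + 5 = 4.
GR = (1 − 1/5) × 4² / 20 = 0.8 × 16 / 20 = 0.64 dB.
Output = -3 − 0.64 = -3.64 dBV.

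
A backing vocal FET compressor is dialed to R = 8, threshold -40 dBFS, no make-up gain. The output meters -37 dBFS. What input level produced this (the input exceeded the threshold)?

-16 dBFS

Post-compression overshoot = -37 − (-40) = 3 dB.
Before 8:1 compression the overshoot was 3 × 8 = 24 dB, so input = -40 + 24 = -16 dBFS.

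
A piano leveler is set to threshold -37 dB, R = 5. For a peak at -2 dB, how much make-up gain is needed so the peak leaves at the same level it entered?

Without make-up, output = threshold + overshoot/5 = -37 + 7 = -30 dB.
Gap to target: 28 dB.

28 dB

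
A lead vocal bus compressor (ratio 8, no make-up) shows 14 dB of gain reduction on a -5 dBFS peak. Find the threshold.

Gain reduction = -5 − (-19) = 14 dB; output overshoot = GR / (R − 1) = 14 / 7 = 2 dB.
Threshold = output − output overshoot = -19 − 2 = -21 dBFS.

-21 dBFS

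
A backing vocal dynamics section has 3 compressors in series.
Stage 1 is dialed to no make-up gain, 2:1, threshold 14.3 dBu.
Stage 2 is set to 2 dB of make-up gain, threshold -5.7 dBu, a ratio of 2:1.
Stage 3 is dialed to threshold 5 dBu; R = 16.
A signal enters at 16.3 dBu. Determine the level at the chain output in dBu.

5.1125 dBu

Stage 1: overshoot 2 dB → 2/2 = 1 dB → 15.3 dBu.
Stage 2: overshoot 21 dB → 21/2 = 10.5 dB → 4.8 dBu; +2 dB make-up → 6.8 dBu.
Stage 3: overshoot 1.8 dB → 1.8/16 = 0.1125 dB → 5.1125 dBu.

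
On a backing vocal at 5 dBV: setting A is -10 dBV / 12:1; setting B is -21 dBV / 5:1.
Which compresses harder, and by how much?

A: GR = 15 − 15/12 = 13.75 dB.
B: GR = 26 − 26/5 = 20.8 dB.
B applies 7.05 dB more gain reduction.

B, by 7.05 dB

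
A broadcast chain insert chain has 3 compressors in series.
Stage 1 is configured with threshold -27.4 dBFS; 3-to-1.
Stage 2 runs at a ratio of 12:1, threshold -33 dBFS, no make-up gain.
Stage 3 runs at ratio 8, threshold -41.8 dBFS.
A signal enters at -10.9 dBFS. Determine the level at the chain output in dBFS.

Stage 1: -10.9 dBFS is 16.5 dB over -27.4 dBFS; at 3:1 that becomes 5.5 dB over, giving -21.9 dBFS.
Stage 2: 11.1 dB above -33 dBFS, reduced 12:1 to 0.925 dB above → -32.075 dBFS.
Stage 3: 9.725 dB above -41.8 dBFS, reduced 8:1 to 1.215625 dB above → -40.584375 dBFS.

-40.584375 dBFS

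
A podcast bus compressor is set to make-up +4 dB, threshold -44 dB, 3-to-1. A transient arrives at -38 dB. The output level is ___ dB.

-38 dB

-38 dB sits 6 dB over threshold.
The 6 dB excess becomes 2 dB after 3:1 reduction.
So the level is -44 + 2 = -42 dB; make-up adds 4 dB, giving -38 dB.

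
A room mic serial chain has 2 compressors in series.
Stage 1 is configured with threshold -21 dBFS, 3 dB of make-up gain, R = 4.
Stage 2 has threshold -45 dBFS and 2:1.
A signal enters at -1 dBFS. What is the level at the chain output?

Stage 1: overshoot 20 dB → 20/4 = 5 dB → -16 dBFS; +3 dB make-up → -13 dBFS.
Stage 2: overshoot 32 dB → 32/2 = 16 dB → -29 dBFS.

-29 dBFS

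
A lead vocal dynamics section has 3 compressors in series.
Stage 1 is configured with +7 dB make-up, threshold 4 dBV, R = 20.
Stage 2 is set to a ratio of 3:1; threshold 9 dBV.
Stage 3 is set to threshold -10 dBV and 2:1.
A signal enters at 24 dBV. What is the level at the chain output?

0 dBV

Stage 1: 24 dBV is 20 dB over 4 dBV; at 20:1 that becomes 1 dB over, giving 5 dBV; +7 dB make-up → 12 dBV.
Stage 2: 12 dBV is 3 dB over 9 dBV; at 3:1 that becomes 1 dB over, giving 10 dBV.
Stage 3: 20 dB above -10 dBV, reduced 2:1 to 10 dB above → 0 dBV.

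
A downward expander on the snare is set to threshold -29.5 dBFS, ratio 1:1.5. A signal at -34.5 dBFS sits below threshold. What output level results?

-37 dBFS

Undershoot = (-29.5) − (-34.5) = 5 dB.
At 1:1.5, that expands to 7.5 dB under threshold.
Output = -29.5 − 7.5 = -37 dBFS.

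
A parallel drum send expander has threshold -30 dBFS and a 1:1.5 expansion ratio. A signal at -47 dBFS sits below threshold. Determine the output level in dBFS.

Undershoot = (-30) − (-47) = 17 dB.
At 1:1.5, that expands to 25.5 dB under threshold.
Output = -30 − 25.5 = -55.5 dBFS.

-55.5 dBFS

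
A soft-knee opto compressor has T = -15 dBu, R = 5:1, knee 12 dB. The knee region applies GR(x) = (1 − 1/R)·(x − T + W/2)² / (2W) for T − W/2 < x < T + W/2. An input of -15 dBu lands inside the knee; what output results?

x − T + W/2 = -15 − (-15) + 6 = 6.
GR = (1 − 1/5) × 6² / 24 = 0.8 × 36 / 24 = 1.2 dB.
Output = -15 − 1.2 = -16.2 dBu.

-16.2 dBu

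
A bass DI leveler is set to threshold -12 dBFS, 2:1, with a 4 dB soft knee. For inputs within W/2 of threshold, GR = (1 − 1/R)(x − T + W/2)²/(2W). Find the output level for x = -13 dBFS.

x − T + W/2 = -13 − (-12) + 2 = 1.
GR = (1 − 1/2) × 1² / 8 = 0.5 × 1 / 8 = 0.0625 dB.
Output = -13 − 0.0625 = -13.0625 dBFS.

-13.0625 dBFS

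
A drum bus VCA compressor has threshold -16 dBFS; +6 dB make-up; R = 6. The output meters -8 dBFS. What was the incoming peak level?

-4 dBFS

Remove make-up: -8 − 6 = -14 dBFS.
Post-compression overshoot = -14 − (-16) = 2 dB.
Before 6:1 compression the overshoot was 2 × 6 = 12 dB, so input = -16 + 12 = -4 dBFS.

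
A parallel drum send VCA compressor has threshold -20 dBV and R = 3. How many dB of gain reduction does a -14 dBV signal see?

4 dB

The signal is 6 dB above threshold.
After 3:1 compression the overshoot becomes 6/3 = 2 dB.
Gain reduction = 6 − 2 = 4 dB.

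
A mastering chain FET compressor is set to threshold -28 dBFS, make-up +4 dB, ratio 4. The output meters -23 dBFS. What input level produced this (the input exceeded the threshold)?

Before make-up, the level was -23 − 4 = -27 dBFS.
The compressed level sits -27 − (-28) = 1 dB over threshold.
Before 4:1 compression the overshoot was 1 × 4 = 4 dB, so input = -28 + 4 = -24 dBFS.

-24 dBFS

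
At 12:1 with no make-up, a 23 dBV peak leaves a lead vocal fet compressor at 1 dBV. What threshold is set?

Input is 24 dB above T (since output overshoot × R = input overshoot: (1 − T)·12 = 23 − T gives T = -1 dBV).
Check: -1 + (23 − (-1))/12 = -1 + 2 = 1 dBV. ✓

-1 dBV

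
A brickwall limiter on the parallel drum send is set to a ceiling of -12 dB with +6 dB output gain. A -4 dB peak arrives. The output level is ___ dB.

The limiter clamps the peak to its -12 dB ceiling.
Output gain then adds 6 dB: -12 + 6 = -6 dB.

-6 dB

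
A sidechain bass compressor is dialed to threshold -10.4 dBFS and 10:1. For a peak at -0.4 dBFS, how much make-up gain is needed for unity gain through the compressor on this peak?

9 dB

Overshoot 10 dB → 10/10 = 1 dB after compression, so the compressed level is -10.4 + 1 = -9.4 dBFS.
Make-up = target − compressed = -0.4 − (-9.4) = 9 dB.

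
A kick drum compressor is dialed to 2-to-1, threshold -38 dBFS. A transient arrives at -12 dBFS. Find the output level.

-25 dBFS

-12 dBFS sits 26 dB over threshold.
At 2:1 the overshoot is divided by 2, leaving 13 dB above threshold.
Output = -38 + 13 = -25 dBFS.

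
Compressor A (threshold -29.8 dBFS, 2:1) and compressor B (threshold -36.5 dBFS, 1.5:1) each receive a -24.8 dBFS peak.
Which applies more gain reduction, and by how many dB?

A: 5 dB over, compressed to 2.5 dB over, so 2.5 dB of GR.
B: 11.7 dB over, compressed to 7.8 dB over, so 3.9 dB of GR.
Difference: 1.4 dB in favour of B.

B, by 1.4 dB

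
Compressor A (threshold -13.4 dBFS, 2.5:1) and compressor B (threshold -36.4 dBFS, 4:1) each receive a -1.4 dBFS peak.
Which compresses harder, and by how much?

A: GR = 12 − 12/2.5 = 7.2 dB.
B: GR = 35 − 35/4 = 26.25 dB.
B reduces 19.05 dB more.

B, by 19.05 dB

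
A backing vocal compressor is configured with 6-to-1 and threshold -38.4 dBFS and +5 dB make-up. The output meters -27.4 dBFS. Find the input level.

Remove make-up: -27.4 − 5 = -32.4 dBFS.
Post-compression overshoot = -32.4 − (-38.4) = 6 dB.
Undo the ratio: input overshoot = 6 × 6 = 36 dB, giving input = -2.4 dBFS.

-2.4 dBFS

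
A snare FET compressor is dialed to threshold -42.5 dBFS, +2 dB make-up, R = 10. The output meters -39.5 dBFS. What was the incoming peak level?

Remove make-up: -39.5 − 2 = -41.5 dBFS.
Post-compression overshoot = -41.5 − (-42.5) = 1 dB.
Input overshoot = R × output overshoot = 10 dB → input = -42.5 + 10 = -32.5 dBFS.

-32.5 dBFS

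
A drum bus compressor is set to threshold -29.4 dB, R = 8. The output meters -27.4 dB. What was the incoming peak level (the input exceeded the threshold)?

The compressed level sits -27.4 − (-29.4) = 2 dB over threshold.
Undo the ratio: input overshoot = 2 × 8 = 16 dB, giving input = -13.4 dB.

-13.4 dB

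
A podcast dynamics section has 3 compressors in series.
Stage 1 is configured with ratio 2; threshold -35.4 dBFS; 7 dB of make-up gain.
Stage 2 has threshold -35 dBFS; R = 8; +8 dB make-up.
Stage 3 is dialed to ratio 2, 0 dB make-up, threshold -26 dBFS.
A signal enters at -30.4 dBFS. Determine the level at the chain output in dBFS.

-25.93125 dBFS

Stage 1: 5 dB above -35.4 dBFS, reduced 2:1 to 2.5 dB above → -32.9 dBFS; +7 dB make-up → -25.9 dBFS.
Stage 2: 9.1 dB above -35 dBFS, reduced 8:1 to 1.1375 dB above → -33.8625 dBFS; +8 dB make-up → -25.8625 dBFS.
Stage 3: 0.1375 dB above -26 dBFS, reduced 2:1 to 0.06875 dB above → -25.93125 dBFS.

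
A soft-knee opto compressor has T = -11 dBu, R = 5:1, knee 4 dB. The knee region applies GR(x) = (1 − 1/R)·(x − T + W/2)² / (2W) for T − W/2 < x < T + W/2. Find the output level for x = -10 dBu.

x − T + W/2 = -10 − (-11) + 2 = 3.
GR = (1 − 1/5) × 3² / 8 = 0.8 × 9 / 8 = 0.9 dB.
Output = -10 − 0.9 = -10.9 dBu.

-10.9 dBu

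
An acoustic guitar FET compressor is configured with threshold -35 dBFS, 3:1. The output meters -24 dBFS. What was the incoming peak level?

-2 dBFS

The compressed level sits -24 − (-35) = 11 dB over threshold.
Input overshoot = R × output overshoot = 33 dB → input = -35 + 33 = -2 dBFS.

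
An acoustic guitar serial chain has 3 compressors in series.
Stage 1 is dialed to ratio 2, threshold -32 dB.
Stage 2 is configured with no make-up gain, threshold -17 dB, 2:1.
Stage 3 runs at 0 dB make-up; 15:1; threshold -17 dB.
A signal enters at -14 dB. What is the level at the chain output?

-23 dB

Stage 1: 18 dB above -32 dB, reduced 2:1 to 9 dB above → -23 dB.
Stage 2: below threshold (-23 ≤ -17); passes unchanged; output -23 dB.
Stage 3: below threshold (-23 ≤ -17); passes unchanged; output -23 dB.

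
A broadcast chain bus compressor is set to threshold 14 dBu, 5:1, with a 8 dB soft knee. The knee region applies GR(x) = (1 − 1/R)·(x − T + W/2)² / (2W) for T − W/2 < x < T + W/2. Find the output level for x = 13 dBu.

12.55 dBu

x − T + W/2 = 13 − 14 + 4 = 3.
GR = (1 − 1/5) × 3² / 16 = 0.8 × 9 / 16 = 0.45 dB.
Output = 13 − 0.45 = 12.55 dBu.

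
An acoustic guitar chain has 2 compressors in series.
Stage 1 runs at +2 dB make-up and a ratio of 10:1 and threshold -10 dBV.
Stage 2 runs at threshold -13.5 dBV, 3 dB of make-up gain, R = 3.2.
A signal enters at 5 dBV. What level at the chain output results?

Stage 1: overshoot 15 dB → 15/10 = 1.5 dB → -8.5 dBV; +2 dB make-up → -6.5 dBV.
Stage 2: 7 dB above -13.5 dBV, reduced 3.2:1 to 2.1875 dB above → -11.3125 dBV; +3 dB make-up → -8.3125 dBV.

-8.3125 dBV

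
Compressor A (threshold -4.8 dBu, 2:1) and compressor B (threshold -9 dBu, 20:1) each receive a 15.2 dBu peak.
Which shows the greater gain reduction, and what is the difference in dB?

B, by 12.99 dB

A: 20 dB over, compressed to 10 dB over, so 10 dB of GR.
B: 24.2 dB over, compressed to 1.21 dB over, so 22.99 dB of GR.
Difference: 12.99 dB in favour of B.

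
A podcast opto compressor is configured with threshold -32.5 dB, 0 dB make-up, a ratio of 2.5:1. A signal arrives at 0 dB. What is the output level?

0 dB sits 32.5 dB over threshold.
The 32.5 dB excess becomes 13 dB after 2.5:1 reduction.
That puts the output at -19.5 dB.

-19.5 dB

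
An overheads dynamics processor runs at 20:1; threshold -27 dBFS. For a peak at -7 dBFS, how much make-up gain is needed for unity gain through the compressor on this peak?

Without make-up, output = threshold + overshoot/20 = -27 + 1 = -26 dBFS.
Gap to target: 19 dB.

19 dB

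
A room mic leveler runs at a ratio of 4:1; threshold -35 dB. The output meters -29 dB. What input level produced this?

The compressed level sits -29 − (-35) = 6 dB over threshold.
Before 4:1 compression the overshoot was 6 × 4 = 24 dB, so input = -35 + 24 = -11 dB.

-11 dB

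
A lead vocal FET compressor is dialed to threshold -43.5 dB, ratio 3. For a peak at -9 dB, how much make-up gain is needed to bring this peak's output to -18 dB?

14 dB

Without make-up, output = threshold + overshoot/3 = -43.5 + 11.5 = -32 dB.
Gap to target: 14 dB.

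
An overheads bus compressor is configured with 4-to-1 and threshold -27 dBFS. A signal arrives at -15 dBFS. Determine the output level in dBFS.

The input is 12 dB above the -27 dBFS threshold.
The 12 dB excess becomes 3 dB after 4:1 reduction.
So the level is -27 + 3 = -24 dBFS.

-24 dBFS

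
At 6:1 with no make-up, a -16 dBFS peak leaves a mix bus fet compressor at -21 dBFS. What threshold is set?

Gain reduction = -16 − (-21) = 5 dB; output overshoot = GR / (R − 1) = 5 / 5 = 1 dB.
Threshold = output − output overshoot = -21 − 1 = -22 dBFS.

-22 dBFS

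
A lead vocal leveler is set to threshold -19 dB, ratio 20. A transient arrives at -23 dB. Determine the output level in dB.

-23 dB

-23 dB is 4 dB below the -19 dB threshold, so no gain reduction is applied.
Output = input = -23 dB.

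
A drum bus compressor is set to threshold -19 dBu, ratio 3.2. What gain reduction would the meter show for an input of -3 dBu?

11 dB

The signal is 16 dB above threshold.
At 3.2:1, output sits 16/3.2 = 5 dB above threshold.
GR = overshoot in − overshoot out = 16 − 5 = 11 dB.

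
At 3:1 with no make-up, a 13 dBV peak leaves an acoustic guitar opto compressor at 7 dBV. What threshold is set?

Input is 9 dB above T (since output overshoot × R = input overshoot: (7 − T)·3 = 13 − T gives T = 4 dBV).
Check: 4 + (13 − 4)/3 = 4 + 3 = 7 dBV. ✓

4 dBV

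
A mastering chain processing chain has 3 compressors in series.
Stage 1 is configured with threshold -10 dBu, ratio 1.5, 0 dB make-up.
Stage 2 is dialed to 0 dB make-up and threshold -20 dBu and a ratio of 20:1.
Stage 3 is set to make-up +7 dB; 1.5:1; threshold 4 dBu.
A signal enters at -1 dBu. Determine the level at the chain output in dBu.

Stage 1: -1 dBu is 9 dB over -10 dBu; at 1.5:1 that becomes 6 dB over, giving -4 dBu.
Stage 2: -4 dBu is 16 dB over -20 dBu; at 20:1 that becomes 0.8 dB over, giving -19.2 dBu.
Stage 3: -19.2 dBu is at or below the 4 dBu threshold — no compression; make-up brings it to -12.2 dBu.

-12.2 dBu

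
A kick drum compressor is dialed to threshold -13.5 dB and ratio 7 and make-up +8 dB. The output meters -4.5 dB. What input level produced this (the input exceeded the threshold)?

Before make-up, the level was -4.5 − 8 = -12.5 dB.
That's 1 dB above the -13.5 dB threshold.
Undo the ratio: input overshoot = 1 × 7 = 7 dB, giving input = -6.5 dB.

-6.5 dB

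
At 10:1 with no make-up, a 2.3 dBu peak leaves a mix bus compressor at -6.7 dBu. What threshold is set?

-7.7 dBu

Let T be the threshold. Output overshoot = (input overshoot)/R, so -6.7 − T = (2.3 − T)/10.
10·(-6.7 − T) = 2.3 − T → 9·T = -67 − 2.3 = -69.3.
T = -69.3/9 = -7.7 dBu.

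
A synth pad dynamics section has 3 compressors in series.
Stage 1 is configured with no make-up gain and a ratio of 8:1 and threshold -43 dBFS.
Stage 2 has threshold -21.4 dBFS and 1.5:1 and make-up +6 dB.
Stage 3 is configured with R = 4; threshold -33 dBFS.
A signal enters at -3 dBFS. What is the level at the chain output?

-32.75 dBFS

Stage 1: overshoot 40 dB → 40/8 = 5 dB → -38 dBFS.
Stage 2: below threshold (-38 ≤ -21.4); passes unchanged; make-up brings it to -32 dBFS.
Stage 3: -32 dBFS is 1 dB over -33 dBFS; at 4:1 that becomes 0.25 dB over, giving -32.75 dBFS.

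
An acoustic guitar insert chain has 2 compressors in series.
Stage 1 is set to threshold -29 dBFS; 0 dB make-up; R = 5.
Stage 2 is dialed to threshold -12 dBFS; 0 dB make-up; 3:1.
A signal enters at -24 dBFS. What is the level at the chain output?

Stage 1: overshoot 5 dB → 5/5 = 1 dB → -28 dBFS.
Stage 2: -28 dBFS ≤ -12 dBFS, so stage 2 doesn't engage; output -28 dBFS.

-28 dBFS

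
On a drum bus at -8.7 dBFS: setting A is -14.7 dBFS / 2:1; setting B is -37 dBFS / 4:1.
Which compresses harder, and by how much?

A: GR = 6 − 6/2 = 3 dB.
B: GR = 28.3 − 28.3/4 = 21.225 dB.
B applies 18.225 dB more gain reduction.

B, by 18.225 dB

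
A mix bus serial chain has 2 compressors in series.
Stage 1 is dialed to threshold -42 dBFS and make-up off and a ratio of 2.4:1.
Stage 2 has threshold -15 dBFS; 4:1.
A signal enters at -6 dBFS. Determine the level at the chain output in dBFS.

-27 dBFS

Stage 1: 36 dB above -42 dBFS, reduced 2.4:1 to 15 dB above → -27 dBFS.
Stage 2: -27 dBFS ≤ -15 dBFS, so stage 2 doesn't engage; output -27 dBFS.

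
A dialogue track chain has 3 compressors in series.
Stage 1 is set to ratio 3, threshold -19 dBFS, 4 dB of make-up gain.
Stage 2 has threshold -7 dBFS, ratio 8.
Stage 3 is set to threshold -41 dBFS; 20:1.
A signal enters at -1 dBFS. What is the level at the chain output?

-39.4 dBFS

Stage 1: overshoot 18 dB → 18/3 = 6 dB → -13 dBFS; +4 dB make-up → -9 dBFS.
Stage 2: -9 dBFS is at or below the -7 dBFS threshold — no compression; output -9 dBFS.
Stage 3: -9 dBFS is 32 dB over -41 dBFS; at 20:1 that becomes 1.6 dB over, giving -39.4 dBFS.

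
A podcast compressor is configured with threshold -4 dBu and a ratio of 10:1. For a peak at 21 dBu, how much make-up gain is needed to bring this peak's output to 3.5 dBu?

5 dB

Without make-up, output = threshold + overshoot/10 = -4 + 2.5 = -1.5 dBu.
Gap to target: 5 dB.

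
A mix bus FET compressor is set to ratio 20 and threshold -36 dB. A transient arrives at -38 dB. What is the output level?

-38 dB

-38 dB is 2 dB below the -36 dB threshold, so no gain reduction is applied.
Output = input = -38 dB.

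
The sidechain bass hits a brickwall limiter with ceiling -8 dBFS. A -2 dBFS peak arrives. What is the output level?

-8 dBFS

A brickwall limiter is an ∞:1 compressor: any input above the ceiling is clamped to -8 dBFS.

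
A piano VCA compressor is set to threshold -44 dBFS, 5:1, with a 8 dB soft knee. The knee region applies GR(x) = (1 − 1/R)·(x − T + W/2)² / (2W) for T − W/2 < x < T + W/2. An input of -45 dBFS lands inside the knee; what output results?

x − T + W/2 = -45 − (-44) + 4 = 3.
GR = (1 − 1/5) × 3² / 16 = 0.8 × 9 / 16 = 0.45 dB.
Output = -45 − 0.45 = -45.45 dBFS.

-45.45 dBFS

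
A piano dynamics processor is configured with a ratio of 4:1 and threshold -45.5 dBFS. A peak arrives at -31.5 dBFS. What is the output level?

-42 dBFS

Overshoot: -31.5 − (-45.5) = 14 dB.
4:1 compression reduces that to 14/4 = 3.5 dB over.
That puts the output at -42 dBFS.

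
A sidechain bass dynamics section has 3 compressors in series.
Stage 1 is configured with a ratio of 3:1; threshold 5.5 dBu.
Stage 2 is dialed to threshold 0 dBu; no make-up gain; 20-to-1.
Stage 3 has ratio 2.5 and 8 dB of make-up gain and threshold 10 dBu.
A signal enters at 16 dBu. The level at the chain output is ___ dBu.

Stage 1: 10.5 dB above 5.5 dBu, reduced 3:1 to 3.5 dB above → 9 dBu.
Stage 2: 9 dBu is 9 dB over 0 dBu; at 20:1 that becomes 0.45 dB over, giving 0.45 dBu.
Stage 3: 0.45 dBu ≤ 10 dBu, so stage 3 doesn't engage; make-up brings it to 8.45 dBu.

8.45 dBu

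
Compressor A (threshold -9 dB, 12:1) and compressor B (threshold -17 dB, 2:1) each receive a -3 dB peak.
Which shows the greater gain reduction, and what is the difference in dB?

A: overshoot 6 dB → output overshoot 0.5 dB → GR 5.5 dB.
B: overshoot 14 dB → output overshoot 7 dB → GR 7 dB.
Difference: 1.5 dB in favour of B.

B, by 1.5 dB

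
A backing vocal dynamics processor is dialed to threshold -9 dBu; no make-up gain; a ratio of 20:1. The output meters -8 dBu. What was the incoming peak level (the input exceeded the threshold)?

11 dBu

That's 1 dB above the -9 dBu threshold.
Before 20:1 compression the overshoot was 1 × 20 = 20 dB, so input = -9 + 20 = 11 dBu.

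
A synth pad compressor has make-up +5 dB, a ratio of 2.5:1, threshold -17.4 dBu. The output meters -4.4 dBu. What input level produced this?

Remove make-up: -4.4 − 5 = -9.4 dBu.
That's 8 dB above the -17.4 dBu threshold.
Input overshoot = R × output overshoot = 20 dB → input = -17.4 + 20 = 2.6 dBu.

2.6 dBu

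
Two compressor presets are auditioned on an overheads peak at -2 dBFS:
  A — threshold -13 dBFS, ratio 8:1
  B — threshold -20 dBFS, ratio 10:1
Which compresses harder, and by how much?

B, by 6.575 dB

A: GR = 11 − 11/8 = 9.625 dB.
B: GR = 18 − 18/10 = 16.2 dB.
B applies 6.575 dB more gain reduction.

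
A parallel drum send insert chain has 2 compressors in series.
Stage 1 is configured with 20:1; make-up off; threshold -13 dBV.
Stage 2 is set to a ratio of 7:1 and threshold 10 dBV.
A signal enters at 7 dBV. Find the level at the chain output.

-12 dBV

Stage 1: 20 dB above -13 dBV, reduced 20:1 to 1 dB above → -12 dBV.
Stage 2: below threshold (-12 ≤ 10); passes unchanged; output -12 dBV.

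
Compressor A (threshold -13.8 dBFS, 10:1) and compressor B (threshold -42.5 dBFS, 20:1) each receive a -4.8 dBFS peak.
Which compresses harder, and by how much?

B, by 27.715 dB

A: 9 dB over, compressed to 0.9 dB over, so 8.1 dB of GR.
B: 37.7 dB over, compressed to 1.885 dB over, so 35.815 dB of GR.
B applies 27.715 dB more gain reduction.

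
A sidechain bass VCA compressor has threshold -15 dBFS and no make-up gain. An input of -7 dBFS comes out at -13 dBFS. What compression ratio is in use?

Input overshoot = -7 − (-15) = 8 dB; output overshoot = -13 − (-15) = 2 dB.
Ratio = 8 / 2 = 4.

4:1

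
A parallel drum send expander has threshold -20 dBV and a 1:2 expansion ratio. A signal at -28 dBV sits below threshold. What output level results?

-36 dBV

Below threshold, a 1:2 expander applies gain = (2−1)×(T − x) of attenuation.
(2−1) × 8 = 8 dB, so output = -28 − 8 = -36 dBV.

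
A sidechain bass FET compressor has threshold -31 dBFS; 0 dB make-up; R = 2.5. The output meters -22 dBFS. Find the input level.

The compressed level sits -22 − (-31) = 9 dB over threshold.
Before 2.5:1 compression the overshoot was 9 × 2.5 = 22.5 dB, so input = -31 + 22.5 = -8.5 dBFS.

-8.5 dBFS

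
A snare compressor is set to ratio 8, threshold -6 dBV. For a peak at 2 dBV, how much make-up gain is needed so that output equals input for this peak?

Without make-up, output = threshold + overshoot/8 = -6 + 1 = -5 dBV.
Gap to target: 7 dB.

7 dB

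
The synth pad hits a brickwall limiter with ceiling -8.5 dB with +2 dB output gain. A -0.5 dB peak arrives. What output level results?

A brickwall limiter is an ∞:1 compressor: any input above the ceiling is clamped to -8.5 dB.
Output gain then adds 2 dB: -8.5 + 2 = -6.5 dB.

-6.5 dB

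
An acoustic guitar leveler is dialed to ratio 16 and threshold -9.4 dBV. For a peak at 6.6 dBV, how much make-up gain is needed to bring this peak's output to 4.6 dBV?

13 dB

The peak compresses to -9.4 + 16/16 = -8.4 dBV.
To reach 4.6 dBV requires 4.6 − (-8.4) = 13 dB of make-up.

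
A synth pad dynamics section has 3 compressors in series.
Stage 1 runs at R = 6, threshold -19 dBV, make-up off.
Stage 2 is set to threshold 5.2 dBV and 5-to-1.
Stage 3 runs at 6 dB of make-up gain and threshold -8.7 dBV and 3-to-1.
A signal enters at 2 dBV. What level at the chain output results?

-9.5 dBV

Stage 1: 21 dB above -19 dBV, reduced 6:1 to 3.5 dB above → -15.5 dBV.
Stage 2: -15.5 dBV ≤ 5.2 dBV, so stage 2 doesn't engage; output -15.5 dBV.
Stage 3: -15.5 dBV is at or below the -8.7 dBV threshold — no compression; make-up brings it to -9.5 dBV.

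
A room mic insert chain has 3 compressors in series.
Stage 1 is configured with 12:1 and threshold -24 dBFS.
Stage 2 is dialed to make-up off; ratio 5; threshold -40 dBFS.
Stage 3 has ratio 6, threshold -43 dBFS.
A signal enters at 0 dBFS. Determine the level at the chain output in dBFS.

Stage 1: 24 dB above -24 dBFS, reduced 12:1 to 2 dB above → -22 dBFS.
Stage 2: overshoot 18 dB → 18/5 = 3.6 dB → -36.4 dBFS.
Stage 3: -36.4 dBFS is 6.6 dB over -43 dBFS; at 6:1 that becomes 1.1 dB over, giving -41.9 dBFS.

-41.9 dBFS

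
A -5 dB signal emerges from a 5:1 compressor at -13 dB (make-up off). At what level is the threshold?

Input is 10 dB above T (since output overshoot × R = input overshoot: (-13 − T)·5 = -5 − T gives T = -15 dB).
Check: -15 + (-5 − (-15))/5 = -15 + 2 = -13 dB. ✓

-15 dB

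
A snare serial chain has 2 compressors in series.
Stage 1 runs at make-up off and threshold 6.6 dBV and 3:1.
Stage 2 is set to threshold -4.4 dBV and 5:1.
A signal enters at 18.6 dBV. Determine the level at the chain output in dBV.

-1.4 dBV

Stage 1: overshoot 12 dB → 12/3 = 4 dB → 10.6 dBV.
Stage 2: 10.6 dBV is 15 dB over -4.4 dBV; at 5:1 that becomes 3 dB over, giving -1.4 dBV.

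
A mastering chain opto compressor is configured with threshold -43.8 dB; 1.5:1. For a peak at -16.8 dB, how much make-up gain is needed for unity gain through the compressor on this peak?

9 dB

Overshoot 27 dB → 27/1.5 = 18 dB after compression, so the compressed level is -43.8 + 18 = -25.8 dB.
Make-up = target − compressed = -16.8 − (-25.8) = 9 dB.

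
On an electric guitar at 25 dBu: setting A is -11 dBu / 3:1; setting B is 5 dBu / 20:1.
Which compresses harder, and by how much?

A: 36 dB over, compressed to 12 dB over, so 24 dB of GR.
B: 20 dB over, compressed to 1 dB over, so 19 dB of GR.
A applies 5 dB more gain reduction.

A, by 5 dB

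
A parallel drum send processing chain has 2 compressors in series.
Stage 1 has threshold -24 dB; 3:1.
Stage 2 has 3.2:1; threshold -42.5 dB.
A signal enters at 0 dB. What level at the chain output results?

Stage 1: 24 dB above -24 dB, reduced 3:1 to 8 dB above → -16 dB.
Stage 2: overshoot 26.5 dB → 26.5/3.2 = 8.28125 dB → -34.21875 dB.

-34.21875 dB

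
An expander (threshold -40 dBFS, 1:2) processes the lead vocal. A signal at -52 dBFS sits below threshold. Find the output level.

Below threshold, a 1:2 expander applies gain = (2−1)×(T − x) of attenuation.
(2−1) × 12 = 12 dB, so output = -52 − 12 = -64 dBFS.

-64 dBFS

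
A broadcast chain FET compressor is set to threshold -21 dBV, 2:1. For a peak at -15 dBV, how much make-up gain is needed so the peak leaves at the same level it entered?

Without make-up, output = threshold + overshoot/2 = -21 + 3 = -18 dBV.
Gap to target: 3 dB.

3 dB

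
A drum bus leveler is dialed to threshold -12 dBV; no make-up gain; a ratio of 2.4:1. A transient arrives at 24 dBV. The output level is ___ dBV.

The input is 36 dB above the -12 dBV threshold.
The 36 dB excess becomes 15 dB after 2.4:1 reduction.
So the level is -12 + 15 = 3 dBV.

3 dBV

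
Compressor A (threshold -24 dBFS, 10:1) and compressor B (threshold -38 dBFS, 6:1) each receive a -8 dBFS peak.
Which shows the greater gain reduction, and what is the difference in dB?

B, by 10.6 dB

A: overshoot 16 dB → output overshoot 1.6 dB → GR 14.4 dB.
B: overshoot 30 dB → output overshoot 5 dB → GR 25 dB.
B applies 10.6 dB more gain reduction.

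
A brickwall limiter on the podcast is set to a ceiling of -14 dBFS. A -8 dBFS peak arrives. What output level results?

-14 dBFS

A brickwall limiter is an ∞:1 compressor: any input above the ceiling is clamped to -14 dBFS.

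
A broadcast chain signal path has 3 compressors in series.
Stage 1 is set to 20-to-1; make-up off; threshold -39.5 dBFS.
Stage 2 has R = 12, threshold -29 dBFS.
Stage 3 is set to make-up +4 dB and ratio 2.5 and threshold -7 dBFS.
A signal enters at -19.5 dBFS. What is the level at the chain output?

Stage 1: 20 dB above -39.5 dBFS, reduced 20:1 to 1 dB above → -38.5 dBFS.
Stage 2: -38.5 dBFS is at or below the -29 dBFS threshold — no compression; output -38.5 dBFS.
Stage 3: below threshold (-38.5 ≤ -7); passes unchanged; make-up brings it to -34.5 dBFS.

-34.5 dBFS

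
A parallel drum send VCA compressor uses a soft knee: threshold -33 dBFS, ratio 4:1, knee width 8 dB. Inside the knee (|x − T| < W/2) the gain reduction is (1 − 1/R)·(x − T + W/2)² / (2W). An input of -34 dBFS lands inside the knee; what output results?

-34.421875 dBFS

x − T + W/2 = -34 − (-33) + 4 = 3.
GR = (1 − 1/4) × 3² / 16 = 0.75 × 9 / 16 = 0.421875 dB.
Output = -34 − 0.421875 = -34.421875 dBFS.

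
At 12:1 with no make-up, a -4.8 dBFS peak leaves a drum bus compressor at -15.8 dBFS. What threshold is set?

-16.8 dBFS

Gain reduction = -4.8 − (-15.8) = 11 dB; output overshoot = GR / (R − 1) = 11 / 11 = 1 dB.
Threshold = output − output overshoot = -15.8 − 1 = -16.8 dBFS.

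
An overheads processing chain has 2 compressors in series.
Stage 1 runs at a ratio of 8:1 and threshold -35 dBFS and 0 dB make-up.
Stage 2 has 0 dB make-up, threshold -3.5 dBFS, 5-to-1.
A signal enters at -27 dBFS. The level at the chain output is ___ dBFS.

-34 dBFS

Stage 1: 8 dB above -35 dBFS, reduced 8:1 to 1 dB above → -34 dBFS.
Stage 2: -34 dBFS is at or below the -3.5 dBFS threshold — no compression; output -34 dBFS.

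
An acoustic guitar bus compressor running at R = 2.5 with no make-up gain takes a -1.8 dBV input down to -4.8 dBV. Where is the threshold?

Input is 5 dB above T (since output overshoot × R = input overshoot: (-4.8 − T)·2.5 = -1.8 − T gives T = -6.8 dBV).
Check: -6.8 + (-1.8 − (-6.8))/2.5 = -6.8 + 2 = -4.8 dBV. ✓

-6.8 dBV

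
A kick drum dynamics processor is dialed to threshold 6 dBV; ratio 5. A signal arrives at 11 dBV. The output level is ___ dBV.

11 dBV sits 5 dB over threshold.
At 5:1 the overshoot is divided by 5, leaving 1 dB above threshold.
That puts the output at 7 dBV.

7 dBV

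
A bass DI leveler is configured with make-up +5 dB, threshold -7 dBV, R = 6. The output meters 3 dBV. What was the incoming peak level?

Before make-up, the level was 3 − 5 = -2 dBV.
Post-compression overshoot = -2 − (-7) = 5 dB.
Input overshoot = R × output overshoot = 30 dB → input = -7 + 30 = 23 dBV.

23 dBV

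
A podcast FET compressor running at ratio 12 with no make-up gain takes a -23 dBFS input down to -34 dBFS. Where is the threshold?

Input is 12 dB above T (since output overshoot × R = input overshoot: (-34 − T)·12 = -23 − T gives T = -35 dBFS).
Check: -35 + (-23 − (-35))/12 = -35 + 1 = -34 dBFS. ✓

-35 dBFS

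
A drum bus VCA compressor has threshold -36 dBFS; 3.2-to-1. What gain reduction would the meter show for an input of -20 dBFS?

11 dB

Overshoot = -20 − (-36) = 16 dB.
After 3.2:1 compression the overshoot becomes 16/3.2 = 5 dB.
So the signal is attenuated by 16 − 5 = 11 dB.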